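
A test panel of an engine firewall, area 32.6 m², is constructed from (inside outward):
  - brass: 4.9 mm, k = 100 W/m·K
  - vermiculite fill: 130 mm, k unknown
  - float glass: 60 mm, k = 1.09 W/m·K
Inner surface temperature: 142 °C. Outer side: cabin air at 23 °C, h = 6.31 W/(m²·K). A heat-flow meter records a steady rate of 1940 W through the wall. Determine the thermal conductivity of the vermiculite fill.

Treating each layer as a thermal resistance in series:
R_brass = L/(kA) = 0.0049/(100×32.6) = 1.503×10^-6 K/W
R_float glass = L/(kA) = 0.06/(1.09×32.6) = 0.001689 K/W
R_outer film = 1/(h_o·A) = 1/(6.31×32.6) = 0.004861 K/W
Sum of known resistances R_other = 0.006551 K/W
Total R = ΔT/Q = 119/1940 = 0.06134 K/W
R_vermiculite fill = R_total − R_other = 0.05479 K/W
k = L/(R·A) = 0.13/(0.05479×32.6)

k ≈ 0.0728 W/(m·K)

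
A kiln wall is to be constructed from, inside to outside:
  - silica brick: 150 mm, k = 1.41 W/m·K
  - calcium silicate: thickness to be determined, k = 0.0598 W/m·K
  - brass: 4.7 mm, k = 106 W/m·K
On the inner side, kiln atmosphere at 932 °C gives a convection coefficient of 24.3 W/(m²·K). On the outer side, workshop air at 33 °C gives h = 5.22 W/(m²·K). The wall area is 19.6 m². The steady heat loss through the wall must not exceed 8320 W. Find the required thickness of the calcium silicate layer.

Treating each layer as a thermal resistance in series:
R_inner film = 1/(h_i·A) = 1/(24.3×19.6) = 0.0021 K/W
R_silica brick = L/(kA) = 0.15/(1.41×19.6) = 0.005428 K/W
R_brass = L/(kA) = 0.0047/(106×19.6) = 2.262×10^-6 K/W
R_outer film = 1/(h_o·A) = 1/(5.22×19.6) = 0.009774 K/W
Sum of the known resistances R_other = 0.0173 K/W
Required total resistance R_tot = ΔT/Q_allow = 899/8320 = 0.1081 K/W
R_calcium silicate = R_tot − R_other = 0.09075 K/W
L = R·k·A = 0.09075×0.0598×19.6

L ≈ 106 mm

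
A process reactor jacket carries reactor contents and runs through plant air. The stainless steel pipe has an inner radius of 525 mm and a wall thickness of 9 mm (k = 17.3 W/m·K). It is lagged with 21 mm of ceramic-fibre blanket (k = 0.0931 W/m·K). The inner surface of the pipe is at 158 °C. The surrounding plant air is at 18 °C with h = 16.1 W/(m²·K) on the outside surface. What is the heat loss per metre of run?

q′ ≈ 1670 W/m

Per-layer cylindrical resistances, series-summed:
R_stainless steel pipe wall = ln(534/525)/(2π×17.3×1) = 1.564×10^-4 K/W
R_ceramic-fibre blanket = ln(555/534)/(2π×0.0931×1) = 0.06594 K/W
R_outer film = 1/(h_o·2πr_oL) = 1/(16.1×2π×0.555×1) = 0.01781 K/W
R_total = 0.08391 K/W
Q = ΔT/R_total = 140/0.08391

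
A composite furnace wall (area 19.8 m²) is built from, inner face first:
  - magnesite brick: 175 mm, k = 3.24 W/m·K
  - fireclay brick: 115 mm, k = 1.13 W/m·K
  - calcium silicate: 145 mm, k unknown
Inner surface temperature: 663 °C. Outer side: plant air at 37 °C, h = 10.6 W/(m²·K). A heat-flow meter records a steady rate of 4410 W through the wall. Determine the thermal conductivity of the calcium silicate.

k ≈ 0.0566 W/(m·K)

Using the resistance-network approach (series):
R_magnesite brick = L/(kA) = 0.175/(3.24×19.8) = 0.002728 K/W
R_fireclay brick = L/(kA) = 0.115/(1.13×19.8) = 0.00514 K/W
R_outer film = 1/(h_o·A) = 1/(10.6×19.8) = 0.004765 K/W
Sum of known resistances R_other = 0.01263 K/W
Total R = ΔT/Q = 626/4410 = 0.142 K/W
R_calcium silicate = R_total − R_other = 0.1293 K/W
k = L/(R·A) = 0.145/(0.1293×19.8)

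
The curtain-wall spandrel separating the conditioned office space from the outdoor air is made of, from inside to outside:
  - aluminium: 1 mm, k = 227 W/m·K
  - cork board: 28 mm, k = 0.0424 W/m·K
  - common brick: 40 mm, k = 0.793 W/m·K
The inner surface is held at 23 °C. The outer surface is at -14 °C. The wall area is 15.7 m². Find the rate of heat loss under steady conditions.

Treating each layer as a thermal resistance in series:
R_aluminium = L/(kA) = 0.001/(227×15.7) = 2.806×10^-7 K/W
R_cork board = L/(kA) = 0.028/(0.0424×15.7) = 0.04206 K/W
R_common brick = L/(kA) = 0.04/(0.793×15.7) = 0.003213 K/W
R_total = 0.04528 K/W
Q = ΔT / R_total = 37 / 0.04528

Q ≈ 817 W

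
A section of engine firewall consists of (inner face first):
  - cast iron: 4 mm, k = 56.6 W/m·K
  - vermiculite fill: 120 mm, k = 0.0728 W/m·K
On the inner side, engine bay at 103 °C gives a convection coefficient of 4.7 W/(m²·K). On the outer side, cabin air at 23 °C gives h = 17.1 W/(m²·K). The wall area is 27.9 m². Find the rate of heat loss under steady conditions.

Thermal resistances in series:
R_inner film = 1/(h_i·A) = 1/(4.7×27.9) = 0.007626 K/W
R_cast iron = L/(kA) = 0.004/(56.6×27.9) = 2.533×10^-6 K/W
R_vermiculite fill = L/(kA) = 0.12/(0.0728×27.9) = 0.05908 K/W
R_outer film = 1/(h_o·A) = 1/(17.1×27.9) = 0.002096 K/W
R_total = 0.06881 K/W
Q = ΔT / R_total = 80 / 0.06881

Q ≈ 1160 W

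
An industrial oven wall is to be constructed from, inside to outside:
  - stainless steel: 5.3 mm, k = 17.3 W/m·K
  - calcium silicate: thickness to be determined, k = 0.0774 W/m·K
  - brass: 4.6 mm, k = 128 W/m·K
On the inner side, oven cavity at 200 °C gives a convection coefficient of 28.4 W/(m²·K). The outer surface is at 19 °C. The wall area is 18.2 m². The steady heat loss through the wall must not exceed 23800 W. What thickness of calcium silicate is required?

Series thermal resistances:
R_inner film = 1/(h_i·A) = 1/(28.4×18.2) = 0.001935 K/W
R_stainless steel = L/(kA) = 0.0053/(17.3×18.2) = 1.683×10^-5 K/W
R_brass = L/(kA) = 0.0046/(128×18.2) = 1.975×10^-6 K/W
Sum of the known resistances R_other = 0.001953 K/W
Required total resistance R_tot = ΔT/Q_allow = 181/23800 = 0.007605 K/W
R_calcium silicate = R_tot − R_other = 0.005652 K/W
L = R·k·A = 0.005652×0.0774×18.2

L ≈ 7.96 mm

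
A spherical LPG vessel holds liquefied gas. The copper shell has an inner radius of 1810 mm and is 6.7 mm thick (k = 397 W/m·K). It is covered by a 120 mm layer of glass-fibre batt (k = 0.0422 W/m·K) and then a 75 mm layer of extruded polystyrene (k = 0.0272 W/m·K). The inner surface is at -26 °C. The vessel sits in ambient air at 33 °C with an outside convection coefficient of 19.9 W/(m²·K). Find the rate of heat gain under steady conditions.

Each spherical layer contributes R = (1/r_i − 1/r_o)/(4πk):
R_copper shell = (1/1.81 − 1/1.8167)/(4π×397) = 4.084×10^-7 K/W
R_glass-fibre batt = (1/1.8167 − 1/1.9367)/(4π×0.0422) = 0.06432 K/W
R_extruded polystyrene = (1/1.9367 − 1/2.0117)/(4π×0.0272) = 0.05632 K/W
R_outer film = 1/(h·4πr_o²) = 1/(19.9×4π×2.0117²) = 9.881×10^-4 K/W
R_total = 0.1216 K/W
Q = ΔT/R_total = 59/0.1216

Q ≈ 485 W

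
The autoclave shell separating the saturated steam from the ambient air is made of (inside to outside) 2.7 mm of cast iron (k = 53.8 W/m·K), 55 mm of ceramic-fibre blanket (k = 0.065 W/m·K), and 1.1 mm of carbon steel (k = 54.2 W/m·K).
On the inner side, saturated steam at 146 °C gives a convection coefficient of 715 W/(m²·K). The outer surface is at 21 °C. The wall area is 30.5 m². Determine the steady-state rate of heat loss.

Model the wall as resistances in series:
R_inner film = 1/(h_i·A) = 1/(715×30.5) = 4.586×10^-5 K/W
R_cast iron = L/(kA) = 0.0027/(53.8×30.5) = 1.645×10^-6 K/W
R_ceramic-fibre blanket = L/(kA) = 0.055/(0.065×30.5) = 0.02774 K/W
R_carbon steel = L/(kA) = 0.0011/(54.2×30.5) = 6.654×10^-7 K/W
R_total = 0.02779 K/W
Q = ΔT / R_total = 125 / 0.02779

Q ≈ 4500 W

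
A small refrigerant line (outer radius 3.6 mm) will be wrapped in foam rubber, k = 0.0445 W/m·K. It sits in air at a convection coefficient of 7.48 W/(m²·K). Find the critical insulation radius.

r_cr ≈ 5.95 mm

For a cylinder r_cr = k/h = 0.0445/7.48
r_cr = 5.95 mm; since the bare radius (3.6 mm) is below r_cr, adding a thin layer of insulation will *increase* heat loss.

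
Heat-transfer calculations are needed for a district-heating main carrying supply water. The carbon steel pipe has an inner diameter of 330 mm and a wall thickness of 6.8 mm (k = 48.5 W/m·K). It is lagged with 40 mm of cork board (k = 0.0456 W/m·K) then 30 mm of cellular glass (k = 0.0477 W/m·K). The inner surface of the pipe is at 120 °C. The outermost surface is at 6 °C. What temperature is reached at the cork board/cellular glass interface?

Treating each annulus and film as a series resistance:
R_carbon steel pipe wall = ln(171.8/165)/(2π×48.5×1) = 1.325×10^-4 K/W
R_cork board = ln(211.8/171.8)/(2π×0.0456×1) = 0.7305 K/W
R_cellular glass = ln(241.8/211.8)/(2π×0.0477×1) = 0.442 K/W
R_total = 1.173 K/W
Q = ΔT/R_total = 114/1.173
Q = 97.2 W/m
T_interface = T_inner − Q·ΣR(inner→interface) = 120 − 97.2×0.7307

T ≈ 49 °C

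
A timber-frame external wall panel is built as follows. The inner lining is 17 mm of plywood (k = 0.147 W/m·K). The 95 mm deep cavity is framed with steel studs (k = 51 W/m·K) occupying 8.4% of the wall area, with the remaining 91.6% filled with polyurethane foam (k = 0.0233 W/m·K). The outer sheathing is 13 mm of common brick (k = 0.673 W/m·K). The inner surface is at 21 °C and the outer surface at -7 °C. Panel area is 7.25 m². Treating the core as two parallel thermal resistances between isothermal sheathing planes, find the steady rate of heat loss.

Sheathing layers in series; stud and cavity paths in parallel between them.
R_inner = 0.017/(0.147×7.25) = 0.01595 K/W
R_stud  = 0.095/(51×0.084×7.25) = 0.003059 K/W
R_cav   = 0.095/(0.0233×0.916×7.25) = 0.614 K/W
1/R_core = 1/R_stud + 1/R_cav → R_core = 0.003044 K/W
R_outer = 0.013/(0.673×7.25) = 0.002664 K/W
R_total = 0.02166 K/W
Q = ΔT/R_total = 28/0.02166

Q ≈ 1290 W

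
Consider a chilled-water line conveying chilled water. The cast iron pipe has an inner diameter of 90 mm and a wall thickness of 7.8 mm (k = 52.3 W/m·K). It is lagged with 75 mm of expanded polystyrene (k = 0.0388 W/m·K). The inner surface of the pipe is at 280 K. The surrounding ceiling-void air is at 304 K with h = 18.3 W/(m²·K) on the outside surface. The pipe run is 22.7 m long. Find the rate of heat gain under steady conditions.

For a radial system each layer contributes R = ln(r_out/r_in)/(2πkL); films add R = 1/(hA).
R_cast iron pipe wall = ln(52.8/45)/(2π×52.3×22.7) = 2.143×10^-5 K/W
R_expanded polystyrene = ln(127.8/52.8)/(2π×0.0388×22.7) = 0.1597 K/W
R_outer film = 1/(h_o·2πr_oL) = 1/(18.3×2π×0.1278×22.7) = 0.002998 K/W
R_total = 0.1628 K/W
Q = ΔT/R_total = 24/0.1628

Q ≈ 147 W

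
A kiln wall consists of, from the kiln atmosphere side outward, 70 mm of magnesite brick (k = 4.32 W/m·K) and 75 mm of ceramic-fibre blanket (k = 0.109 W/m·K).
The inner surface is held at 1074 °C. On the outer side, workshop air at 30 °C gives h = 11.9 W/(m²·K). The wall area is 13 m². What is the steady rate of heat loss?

Thermal resistances in series:
R_magnesite brick = L/(kA) = 0.07/(4.32×13) = 0.001246 K/W
R_ceramic-fibre blanket = L/(kA) = 0.075/(0.109×13) = 0.05293 K/W
R_outer film = 1/(h_o·A) = 1/(11.9×13) = 0.006464 K/W
R_total = 0.06064 K/W
Q = ΔT / R_total = 1044 / 0.06064

Q ≈ 17200 W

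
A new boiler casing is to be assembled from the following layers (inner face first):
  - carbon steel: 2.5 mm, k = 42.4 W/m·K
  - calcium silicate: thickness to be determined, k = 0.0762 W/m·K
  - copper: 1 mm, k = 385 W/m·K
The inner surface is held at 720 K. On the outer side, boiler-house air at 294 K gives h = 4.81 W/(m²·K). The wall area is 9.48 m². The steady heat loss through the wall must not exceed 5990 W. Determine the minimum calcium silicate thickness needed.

L ≈ 35.5 mm

Using the resistance-network approach (series):
R_carbon steel = L/(kA) = 0.0025/(42.4×9.48) = 6.22×10^-6 K/W
R_copper = L/(kA) = 0.001/(385×9.48) = 2.74×10^-7 K/W
R_outer film = 1/(h_o·A) = 1/(4.81×9.48) = 0.02193 K/W
Sum of the known resistances R_other = 0.02194 K/W
Required total resistance R_tot = ΔT/Q_allow = 426/5990 = 0.07112 K/W
R_calcium silicate = R_tot − R_other = 0.04918 K/W
L = R·k·A = 0.04918×0.0762×9.48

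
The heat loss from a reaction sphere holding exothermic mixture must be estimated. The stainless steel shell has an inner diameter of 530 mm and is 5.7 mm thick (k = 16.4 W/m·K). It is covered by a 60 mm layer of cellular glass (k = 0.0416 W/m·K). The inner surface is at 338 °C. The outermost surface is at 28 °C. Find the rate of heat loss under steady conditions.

Q ≈ 242 W

Radial (spherical) resistances in series:
R_stainless steel shell = (1/0.265 − 1/0.2707)/(4π×16.4) = 3.856×10^-4 K/W
R_cellular glass = (1/0.2707 − 1/0.3307)/(4π×0.0416) = 1.282 K/W
R_total = 1.282 K/W
Q = ΔT/R_total = 310/1.282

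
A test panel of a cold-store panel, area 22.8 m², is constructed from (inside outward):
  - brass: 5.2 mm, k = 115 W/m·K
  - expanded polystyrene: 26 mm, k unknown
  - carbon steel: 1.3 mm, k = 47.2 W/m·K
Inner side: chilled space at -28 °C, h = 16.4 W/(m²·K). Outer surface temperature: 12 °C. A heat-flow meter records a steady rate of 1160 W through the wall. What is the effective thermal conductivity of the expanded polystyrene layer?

Model the wall as resistances in series:
R_inner film = 1/(h_i·A) = 1/(16.4×22.8) = 0.002674 K/W
R_brass = L/(kA) = 0.0052/(115×22.8) = 1.983×10^-6 K/W
R_carbon steel = L/(kA) = 0.0013/(47.2×22.8) = 1.208×10^-6 K/W
Sum of known resistances R_other = 0.002678 K/W
Total R = ΔT/Q = 40/1160 = 0.03448 K/W
R_expanded polystyrene = R_total − R_other = 0.03181 K/W
k = L/(R·A) = 0.026/(0.03181×22.8)

k ≈ 0.0359 W/(m·K)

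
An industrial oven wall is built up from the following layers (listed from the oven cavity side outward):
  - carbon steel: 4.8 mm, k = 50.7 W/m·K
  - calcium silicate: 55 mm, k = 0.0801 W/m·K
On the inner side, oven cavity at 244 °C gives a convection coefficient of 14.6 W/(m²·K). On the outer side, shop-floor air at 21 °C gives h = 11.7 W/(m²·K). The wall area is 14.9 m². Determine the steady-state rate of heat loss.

Q ≈ 3950 W

Model the wall as resistances in series:
R_inner film = 1/(h_i·A) = 1/(14.6×14.9) = 0.004597 K/W
R_carbon steel = L/(kA) = 0.0048/(50.7×14.9) = 6.354×10^-6 K/W
R_calcium silicate = L/(kA) = 0.055/(0.0801×14.9) = 0.04608 K/W
R_outer film = 1/(h_o·A) = 1/(11.7×14.9) = 0.005736 K/W
R_total = 0.05642 K/W
Q = ΔT / R_total = 223 / 0.05642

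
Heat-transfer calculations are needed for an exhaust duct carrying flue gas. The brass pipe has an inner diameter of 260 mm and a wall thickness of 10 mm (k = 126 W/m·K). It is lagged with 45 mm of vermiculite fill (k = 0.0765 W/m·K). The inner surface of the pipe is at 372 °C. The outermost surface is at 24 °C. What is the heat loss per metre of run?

For a radial system each layer contributes R = ln(r_out/r_in)/(2πkL); films add R = 1/(hA).
R_brass pipe wall = ln(140/130)/(2π×126×1) = 9.361×10^-5 K/W
R_vermiculite fill = ln(185/140)/(2π×0.0765×1) = 0.5799 K/W
R_total = 0.5799 K/W
Q = ΔT/R_total = 348/0.5799

q′ ≈ 600 W/m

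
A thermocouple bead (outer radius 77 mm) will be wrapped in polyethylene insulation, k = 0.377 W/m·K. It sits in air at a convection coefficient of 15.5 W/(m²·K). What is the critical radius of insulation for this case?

For a sphere r_cr = 2k/h = 2×0.377/15.5
r_cr = 48.6 mm; since the bare radius (77 mm) is above r_cr, any added insulation will reduce heat loss.

r_cr ≈ 48.6 mm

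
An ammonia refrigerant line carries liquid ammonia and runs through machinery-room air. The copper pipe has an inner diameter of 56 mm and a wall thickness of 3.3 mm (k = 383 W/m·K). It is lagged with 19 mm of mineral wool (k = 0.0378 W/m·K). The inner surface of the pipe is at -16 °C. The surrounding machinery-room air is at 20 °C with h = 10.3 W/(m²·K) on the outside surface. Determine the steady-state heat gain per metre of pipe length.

q′ ≈ 15.6 W/m

Per-layer cylindrical resistances, series-summed:
R_copper pipe wall = ln(31.3/28)/(2π×383×1) = 4.63×10^-5 K/W
R_mineral wool = ln(50.3/31.3)/(2π×0.0378×1) = 1.997 K/W
R_outer film = 1/(h_o·2πr_oL) = 1/(10.3×2π×0.0503×1) = 0.3072 K/W
R_total = 2.305 K/W
Q = ΔT/R_total = 36/2.305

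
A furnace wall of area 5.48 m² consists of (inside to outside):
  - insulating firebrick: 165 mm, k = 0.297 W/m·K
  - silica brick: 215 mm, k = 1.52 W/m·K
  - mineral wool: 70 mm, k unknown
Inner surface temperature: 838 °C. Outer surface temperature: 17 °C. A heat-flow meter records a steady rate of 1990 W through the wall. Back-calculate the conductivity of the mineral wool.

Using the resistance-network approach (series):
R_insulating firebrick = L/(kA) = 0.165/(0.297×5.48) = 0.1014 K/W
R_silica brick = L/(kA) = 0.215/(1.52×5.48) = 0.02581 K/W
Sum of known resistances R_other = 0.1272 K/W
Total R = ΔT/Q = 821/1990 = 0.4126 K/W
R_mineral wool = R_total − R_other = 0.2854 K/W
k = L/(R·A) = 0.07/(0.2854×5.48)

k ≈ 0.0448 W/(m·K)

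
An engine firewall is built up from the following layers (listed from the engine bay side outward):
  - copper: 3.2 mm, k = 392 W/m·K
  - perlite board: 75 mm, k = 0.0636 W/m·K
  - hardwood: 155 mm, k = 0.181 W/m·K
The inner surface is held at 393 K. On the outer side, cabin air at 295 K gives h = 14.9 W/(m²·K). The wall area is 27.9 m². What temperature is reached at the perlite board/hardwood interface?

T ≈ 338 K

Treating each layer as a thermal resistance in series:
R_copper = L/(kA) = 0.0032/(392×27.9) = 2.926×10^-7 K/W
R_perlite board = L/(kA) = 0.075/(0.0636×27.9) = 0.04227 K/W
R_hardwood = L/(kA) = 0.155/(0.181×27.9) = 0.03069 K/W
R_outer film = 1/(h_o·A) = 1/(14.9×27.9) = 0.002406 K/W
R_total = 0.07537 K/W;  Q = ΔT/R_total = 98/0.07537 = 1300 W
T_interface = T_inner − Q·ΣR(inner→interface) = 393 − 1300×0.04227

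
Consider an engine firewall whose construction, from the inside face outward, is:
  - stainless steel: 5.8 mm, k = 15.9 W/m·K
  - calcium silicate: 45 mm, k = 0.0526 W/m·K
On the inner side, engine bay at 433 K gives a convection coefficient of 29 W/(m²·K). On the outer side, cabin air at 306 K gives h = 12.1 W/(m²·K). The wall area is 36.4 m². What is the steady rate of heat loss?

Model the wall as resistances in series:
R_inner film = 1/(h_i·A) = 1/(29×36.4) = 9.473×10^-4 K/W
R_stainless steel = L/(kA) = 0.0058/(15.9×36.4) = 1.002×10^-5 K/W
R_calcium silicate = L/(kA) = 0.045/(0.0526×36.4) = 0.0235 K/W
R_outer film = 1/(h_o·A) = 1/(12.1×36.4) = 0.00227 K/W
R_total = 0.02673 K/W
Q = ΔT / R_total = 127 / 0.02673

Q ≈ 4750 W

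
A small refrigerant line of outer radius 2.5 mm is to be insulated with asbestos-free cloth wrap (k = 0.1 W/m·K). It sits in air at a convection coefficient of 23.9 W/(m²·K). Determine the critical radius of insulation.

r_cr ≈ 4.18 mm

For a cylinder r_cr = k/h = 0.1/23.9
r_cr = 4.18 mm; since the bare radius (2.5 mm) is below r_cr, adding a thin layer of insulation will *increase* heat loss.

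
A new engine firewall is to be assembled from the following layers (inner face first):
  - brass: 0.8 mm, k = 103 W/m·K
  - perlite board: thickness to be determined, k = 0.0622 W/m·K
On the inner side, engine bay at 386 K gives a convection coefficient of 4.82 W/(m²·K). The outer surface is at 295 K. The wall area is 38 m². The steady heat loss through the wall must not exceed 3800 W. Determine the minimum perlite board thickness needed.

Thermal resistances in series:
R_inner film = 1/(h_i·A) = 1/(4.82×38) = 0.00546 K/W
R_brass = L/(kA) = 0.0008/(103×38) = 2.044×10^-7 K/W
Sum of the known resistances R_other = 0.00546 K/W
Required total resistance R_tot = ΔT/Q_allow = 91/3800 = 0.02395 K/W
R_perlite board = R_tot − R_other = 0.01849 K/W
L = R·k·A = 0.01849×0.0622×38

L ≈ 43.7 mm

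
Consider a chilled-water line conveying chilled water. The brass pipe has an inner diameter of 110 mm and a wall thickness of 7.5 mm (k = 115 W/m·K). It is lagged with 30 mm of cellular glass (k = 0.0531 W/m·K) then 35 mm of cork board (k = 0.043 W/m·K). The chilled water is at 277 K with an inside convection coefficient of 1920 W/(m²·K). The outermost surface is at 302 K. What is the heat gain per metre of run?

Per-layer cylindrical resistances, series-summed:
R_inner film = 1/(h_i·2πr₁L) = 1/(1920×2π×0.055×1) = 0.001507 K/W
R_brass pipe wall = ln(62.5/55)/(2π×115×1) = 1.769×10^-4 K/W
R_cellular glass = ln(92.5/62.5)/(2π×0.0531×1) = 1.175 K/W
R_cork board = ln(127.5/92.5)/(2π×0.043×1) = 1.188 K/W
R_total = 2.365 K/W
Q = ΔT/R_total = 25/2.365

q′ ≈ 10.6 W/m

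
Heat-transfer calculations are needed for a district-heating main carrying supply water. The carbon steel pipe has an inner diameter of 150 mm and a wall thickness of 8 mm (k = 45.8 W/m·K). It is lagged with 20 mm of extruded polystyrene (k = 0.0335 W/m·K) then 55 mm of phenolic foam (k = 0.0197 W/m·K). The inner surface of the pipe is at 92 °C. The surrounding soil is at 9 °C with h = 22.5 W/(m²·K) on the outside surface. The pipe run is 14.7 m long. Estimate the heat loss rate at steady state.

Q ≈ 269 W

Radial resistances (cylindrical: R_cond = ln(r_o/r_i)/(2πkL), R_conv = 1/(h·2πrL)):
R_carbon steel pipe wall = ln(83/75)/(2π×45.8×14.7) = 2.396×10^-5 K/W
R_extruded polystyrene = ln(103/83)/(2π×0.0335×14.7) = 0.06977 K/W
R_phenolic foam = ln(158/103)/(2π×0.0197×14.7) = 0.2351 K/W
R_outer film = 1/(h_o·2πr_oL) = 1/(22.5×2π×0.158×14.7) = 0.003046 K/W
R_total = 0.308 K/W
Q = ΔT/R_total = 83/0.308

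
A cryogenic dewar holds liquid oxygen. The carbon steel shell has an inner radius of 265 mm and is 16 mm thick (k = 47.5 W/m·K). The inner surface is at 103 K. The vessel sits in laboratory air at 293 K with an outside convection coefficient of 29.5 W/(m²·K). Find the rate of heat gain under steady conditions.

For a spherical shell R = (1/r₁ − 1/r₂)/(4πk); film R = 1/(h·4πr²). In series:
R_carbon steel shell = (1/0.265 − 1/0.281)/(4π×47.5) = 3.6×10^-4 K/W
R_outer film = 1/(h·4πr_o²) = 1/(29.5×4π×0.281²) = 0.03416 K/W
R_total = 0.03452 K/W
Q = ΔT/R_total = 190/0.03452

Q ≈ 5500 W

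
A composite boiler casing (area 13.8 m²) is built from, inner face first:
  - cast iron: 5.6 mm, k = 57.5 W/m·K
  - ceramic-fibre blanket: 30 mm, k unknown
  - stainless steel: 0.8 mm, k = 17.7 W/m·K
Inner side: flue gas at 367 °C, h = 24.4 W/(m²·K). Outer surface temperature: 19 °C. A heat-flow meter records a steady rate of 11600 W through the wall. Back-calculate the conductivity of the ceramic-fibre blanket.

k ≈ 0.0805 W/(m·K)

Model the wall as resistances in series:
R_inner film = 1/(h_i·A) = 1/(24.4×13.8) = 0.00297 K/W
R_cast iron = L/(kA) = 0.0056/(57.5×13.8) = 7.057×10^-6 K/W
R_stainless steel = L/(kA) = 0.0008/(17.7×13.8) = 3.275×10^-6 K/W
Sum of known resistances R_other = 0.00298 K/W
Total R = ΔT/Q = 348/11600 = 0.03 K/W
R_ceramic-fibre blanket = R_total − R_other = 0.02702 K/W
k = L/(R·A) = 0.03/(0.02702×13.8)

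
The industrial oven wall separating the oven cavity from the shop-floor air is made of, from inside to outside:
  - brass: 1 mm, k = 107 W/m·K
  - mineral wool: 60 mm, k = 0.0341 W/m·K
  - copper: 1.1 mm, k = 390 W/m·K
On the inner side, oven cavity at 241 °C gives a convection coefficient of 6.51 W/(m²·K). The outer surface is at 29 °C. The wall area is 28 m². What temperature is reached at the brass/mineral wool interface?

Model the wall as resistances in series:
R_inner film = 1/(h_i·A) = 1/(6.51×28) = 0.005486 K/W
R_brass = L/(kA) = 0.001/(107×28) = 3.338×10^-7 K/W
R_mineral wool = L/(kA) = 0.06/(0.0341×28) = 0.06284 K/W
R_copper = L/(kA) = 0.0011/(390×28) = 1.007×10^-7 K/W
R_total = 0.06833 K/W;  Q = ΔT/R_total = 212/0.06833 = 3103 W
T_interface = T_inner − Q·ΣR(inner→interface) = 241 − 3100×0.005486

T ≈ 224 °C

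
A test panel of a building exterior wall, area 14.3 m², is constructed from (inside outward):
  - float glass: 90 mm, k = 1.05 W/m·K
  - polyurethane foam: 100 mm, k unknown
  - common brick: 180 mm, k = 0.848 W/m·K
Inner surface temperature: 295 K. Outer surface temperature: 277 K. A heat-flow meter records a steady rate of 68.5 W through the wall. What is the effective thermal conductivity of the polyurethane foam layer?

k ≈ 0.0289 W/(m·K)

Treating each layer as a thermal resistance in series:
R_float glass = L/(kA) = 0.09/(1.05×14.3) = 0.005994 K/W
R_common brick = L/(kA) = 0.18/(0.848×14.3) = 0.01484 K/W
Sum of known resistances R_other = 0.02084 K/W
Total R = ΔT/Q = 18/68.5 = 0.2628 K/W
R_polyurethane foam = R_total − R_other = 0.2419 K/W
k = L/(R·A) = 0.1/(0.2419×14.3)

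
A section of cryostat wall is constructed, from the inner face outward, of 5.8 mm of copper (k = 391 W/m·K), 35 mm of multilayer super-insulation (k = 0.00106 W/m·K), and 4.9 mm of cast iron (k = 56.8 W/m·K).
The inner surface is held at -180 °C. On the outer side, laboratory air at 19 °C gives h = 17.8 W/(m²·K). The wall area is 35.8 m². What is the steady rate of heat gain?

Q ≈ 215 W

Thermal resistances in series:
R_copper = L/(kA) = 0.0058/(391×35.8) = 4.144×10^-7 K/W
R_multilayer super-insulation = L/(kA) = 0.035/(0.00106×35.8) = 0.9223 K/W
R_cast iron = L/(kA) = 0.0049/(56.8×35.8) = 2.41×10^-6 K/W
R_outer film = 1/(h_o·A) = 1/(17.8×35.8) = 0.001569 K/W
R_total = 0.9239 K/W
Q = ΔT / R_total = 199 / 0.9239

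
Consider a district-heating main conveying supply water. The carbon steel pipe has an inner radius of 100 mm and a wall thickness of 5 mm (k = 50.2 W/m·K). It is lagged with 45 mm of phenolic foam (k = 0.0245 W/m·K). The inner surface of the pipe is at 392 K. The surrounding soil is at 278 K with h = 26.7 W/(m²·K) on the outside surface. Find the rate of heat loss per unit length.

q′ ≈ 48.4 W/m

Cylindrical conduction, so R = ln(r₂/r₁)/(2πkL) per layer, in series:
R_carbon steel pipe wall = ln(105/100)/(2π×50.2×1) = 1.547×10^-4 K/W
R_phenolic foam = ln(150/105)/(2π×0.0245×1) = 2.317 K/W
R_outer film = 1/(h_o·2πr_oL) = 1/(26.7×2π×0.15×1) = 0.03974 K/W
R_total = 2.357 K/W
Q = ΔT/R_total = 114/2.357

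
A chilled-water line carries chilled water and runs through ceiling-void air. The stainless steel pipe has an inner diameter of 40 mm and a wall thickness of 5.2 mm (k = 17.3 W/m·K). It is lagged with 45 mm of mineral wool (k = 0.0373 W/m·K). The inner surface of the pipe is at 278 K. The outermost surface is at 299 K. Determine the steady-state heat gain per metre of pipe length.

q′ ≈ 4.8 W/m

Cylindrical conduction, so R = ln(r₂/r₁)/(2πkL) per layer, in series:
R_stainless steel pipe wall = ln(25.2/20)/(2π×17.3×1) = 0.002126 K/W
R_mineral wool = ln(70.2/25.2)/(2π×0.0373×1) = 4.371 K/W
R_total = 4.374 K/W
Q = ΔT/R_total = 21/4.374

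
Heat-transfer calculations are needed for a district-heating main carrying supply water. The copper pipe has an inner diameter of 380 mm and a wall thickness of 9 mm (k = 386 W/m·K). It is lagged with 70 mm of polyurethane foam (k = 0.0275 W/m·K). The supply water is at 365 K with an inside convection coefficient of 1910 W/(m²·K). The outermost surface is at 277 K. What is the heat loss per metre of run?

q′ ≈ 50.4 W/m

Treating each annulus and film as a series resistance:
R_inner film = 1/(h_i·2πr₁L) = 1/(1910×2π×0.19×1) = 4.386×10^-4 K/W
R_copper pipe wall = ln(199/190)/(2π×386×1) = 1.908×10^-5 K/W
R_polyurethane foam = ln(269/199)/(2π×0.0275×1) = 1.744 K/W
R_total = 1.745 K/W
Q = ΔT/R_total = 88/1.745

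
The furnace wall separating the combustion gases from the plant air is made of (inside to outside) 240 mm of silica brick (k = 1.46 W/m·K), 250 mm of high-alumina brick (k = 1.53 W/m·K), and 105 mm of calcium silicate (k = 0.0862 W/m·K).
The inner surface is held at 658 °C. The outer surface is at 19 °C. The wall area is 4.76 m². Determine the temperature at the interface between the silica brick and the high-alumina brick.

T ≈ 590 °C

Model the wall as resistances in series:
R_silica brick = L/(kA) = 0.24/(1.46×4.76) = 0.03453 K/W
R_high-alumina brick = L/(kA) = 0.25/(1.53×4.76) = 0.03433 K/W
R_calcium silicate = L/(kA) = 0.105/(0.0862×4.76) = 0.2559 K/W
R_total = 0.3248 K/W;  Q = ΔT/R_total = 639/0.3248 = 1968 W
T_interface = T_inner − Q·ΣR(inner→interface) = 658 − 1970×0.03453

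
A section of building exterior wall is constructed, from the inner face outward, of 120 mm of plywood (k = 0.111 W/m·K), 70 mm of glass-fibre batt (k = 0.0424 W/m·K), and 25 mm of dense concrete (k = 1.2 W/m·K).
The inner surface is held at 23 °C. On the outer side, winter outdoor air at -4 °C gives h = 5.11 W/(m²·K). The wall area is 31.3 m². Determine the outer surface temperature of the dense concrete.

Series thermal resistances:
R_plywood = L/(kA) = 0.12/(0.111×31.3) = 0.03454 K/W
R_glass-fibre batt = L/(kA) = 0.07/(0.0424×31.3) = 0.05275 K/W
R_dense concrete = L/(kA) = 0.025/(1.2×31.3) = 6.656×10^-4 K/W
R_outer film = 1/(h_o·A) = 1/(5.11×31.3) = 0.006252 K/W
R_total = 0.0942 K/W;  Q = ΔT/R_total = 27/0.0942 = 286.6 W
T_interface = T_inner − Q·ΣR(inner→interface) = 23 − 287×0.08795

T ≈ -2.21 °C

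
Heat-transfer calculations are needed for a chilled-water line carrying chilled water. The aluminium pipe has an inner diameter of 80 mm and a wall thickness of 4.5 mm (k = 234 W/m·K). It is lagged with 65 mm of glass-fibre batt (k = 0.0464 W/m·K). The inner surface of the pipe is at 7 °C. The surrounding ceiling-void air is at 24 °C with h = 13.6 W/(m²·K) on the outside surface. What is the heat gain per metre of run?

For a radial system each layer contributes R = ln(r_out/r_in)/(2πkL); films add R = 1/(hA).
R_aluminium pipe wall = ln(44.5/40)/(2π×234×1) = 7.251×10^-5 K/W
R_glass-fibre batt = ln(109.5/44.5)/(2π×0.0464×1) = 3.089 K/W
R_outer film = 1/(h_o·2πr_oL) = 1/(13.6×2π×0.1095×1) = 0.1069 K/W
R_total = 3.195 K/W
Q = ΔT/R_total = 17/3.195

q′ ≈ 5.32 W/m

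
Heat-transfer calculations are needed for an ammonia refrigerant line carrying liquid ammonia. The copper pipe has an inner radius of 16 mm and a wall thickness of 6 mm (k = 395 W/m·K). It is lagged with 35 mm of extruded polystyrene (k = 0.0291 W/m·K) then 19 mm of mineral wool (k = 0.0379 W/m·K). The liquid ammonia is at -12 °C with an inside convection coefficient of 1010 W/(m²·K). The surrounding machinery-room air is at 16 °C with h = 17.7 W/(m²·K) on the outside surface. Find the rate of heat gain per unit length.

Radial resistances (cylindrical: R_cond = ln(r_o/r_i)/(2πkL), R_conv = 1/(h·2πrL)):
R_inner film = 1/(h_i·2πr₁L) = 1/(1010×2π×0.016×1) = 0.009849 K/W
R_copper pipe wall = ln(22/16)/(2π×395×1) = 1.283×10^-4 K/W
R_extruded polystyrene = ln(57/22)/(2π×0.0291×1) = 5.207 K/W
R_mineral wool = ln(76/57)/(2π×0.0379×1) = 1.208 K/W
R_outer film = 1/(h_o·2πr_oL) = 1/(17.7×2π×0.076×1) = 0.1183 K/W
R_total = 6.543 K/W
Q = ΔT/R_total = 28/6.543

q′ ≈ 4.28 W/m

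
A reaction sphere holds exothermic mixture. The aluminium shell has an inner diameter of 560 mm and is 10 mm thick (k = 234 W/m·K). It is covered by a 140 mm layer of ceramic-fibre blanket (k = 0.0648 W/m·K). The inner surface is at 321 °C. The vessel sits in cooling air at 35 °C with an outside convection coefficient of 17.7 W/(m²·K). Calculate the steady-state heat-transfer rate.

For a spherical shell R = (1/r₁ − 1/r₂)/(4πk); film R = 1/(h·4πr²). In series:
R_aluminium shell = (1/0.28 − 1/0.29)/(4π×234) = 4.188×10^-5 K/W
R_ceramic-fibre blanket = (1/0.29 − 1/0.43)/(4π×0.0648) = 1.379 K/W
R_outer film = 1/(h·4πr_o²) = 1/(17.7×4π×0.43²) = 0.02432 K/W
R_total = 1.403 K/W
Q = ΔT/R_total = 286/1.403

Q ≈ 204 W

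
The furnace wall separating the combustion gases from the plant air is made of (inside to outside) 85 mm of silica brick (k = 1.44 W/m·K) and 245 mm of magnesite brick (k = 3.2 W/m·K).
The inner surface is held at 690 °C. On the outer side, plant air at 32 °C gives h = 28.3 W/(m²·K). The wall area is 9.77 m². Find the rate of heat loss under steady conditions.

Q ≈ 37600 W

Model the wall as resistances in series:
R_silica brick = L/(kA) = 0.085/(1.44×9.77) = 0.006042 K/W
R_magnesite brick = L/(kA) = 0.245/(3.2×9.77) = 0.007836 K/W
R_outer film = 1/(h_o·A) = 1/(28.3×9.77) = 0.003617 K/W
R_total = 0.01749 K/W
Q = ΔT / R_total = 658 / 0.01749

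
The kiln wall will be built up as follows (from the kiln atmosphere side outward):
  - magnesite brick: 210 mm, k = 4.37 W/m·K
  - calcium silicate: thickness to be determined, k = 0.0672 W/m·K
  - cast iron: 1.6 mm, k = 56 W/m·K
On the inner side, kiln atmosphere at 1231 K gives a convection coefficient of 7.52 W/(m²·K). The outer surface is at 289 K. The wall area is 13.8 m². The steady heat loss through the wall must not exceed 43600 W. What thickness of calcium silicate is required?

Model the wall as resistances in series:
R_inner film = 1/(h_i·A) = 1/(7.52×13.8) = 0.009636 K/W
R_magnesite brick = L/(kA) = 0.21/(4.37×13.8) = 0.003482 K/W
R_cast iron = L/(kA) = 0.0016/(56×13.8) = 2.07×10^-6 K/W
Sum of the known resistances R_other = 0.01312 K/W
Required total resistance R_tot = ΔT/Q_allow = 942/43600 = 0.02161 K/W
R_calcium silicate = R_tot − R_other = 0.008485 K/W
L = R·k·A = 0.008485×0.0672×13.8

L ≈ 7.87 mm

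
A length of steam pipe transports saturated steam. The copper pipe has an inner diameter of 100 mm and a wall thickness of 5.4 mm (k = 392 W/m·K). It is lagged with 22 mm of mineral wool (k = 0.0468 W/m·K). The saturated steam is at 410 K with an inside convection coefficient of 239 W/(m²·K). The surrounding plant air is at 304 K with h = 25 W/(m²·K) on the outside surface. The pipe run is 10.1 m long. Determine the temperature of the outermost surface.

Radial resistances (cylindrical: R_cond = ln(r_o/r_i)/(2πkL), R_conv = 1/(h·2πrL)):
R_inner film = 1/(h_i·2πr₁L) = 1/(239×2π×0.05×10.1) = 0.001319 K/W
R_copper pipe wall = ln(55.4/50)/(2π×392×10.1) = 4.123×10^-6 K/W
R_mineral wool = ln(77.4/55.4)/(2π×0.0468×10.1) = 0.1126 K/W
R_outer film = 1/(h_o·2πr_oL) = 1/(25×2π×0.0774×10.1) = 0.008144 K/W
R_total = 0.1221 K/W
Q = ΔT/R_total = 106/0.1221
Q = 868 W
T_interface = T_inner − Q·ΣR(inner→interface) = 410 − 868×0.1139

T ≈ 311 K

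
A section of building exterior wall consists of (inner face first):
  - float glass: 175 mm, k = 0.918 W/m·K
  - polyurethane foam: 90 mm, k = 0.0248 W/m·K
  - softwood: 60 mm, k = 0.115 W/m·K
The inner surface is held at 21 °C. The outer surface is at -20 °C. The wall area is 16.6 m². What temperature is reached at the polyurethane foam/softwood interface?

Model the wall as resistances in series:
R_float glass = L/(kA) = 0.175/(0.918×16.6) = 0.01148 K/W
R_polyurethane foam = L/(kA) = 0.09/(0.0248×16.6) = 0.2186 K/W
R_softwood = L/(kA) = 0.06/(0.115×16.6) = 0.03143 K/W
R_total = 0.2615 K/W;  Q = ΔT/R_total = 41/0.2615 = 156.8 W
T_interface = T_inner − Q·ΣR(inner→interface) = 21 − 157×0.2301

T ≈ -15.1 °C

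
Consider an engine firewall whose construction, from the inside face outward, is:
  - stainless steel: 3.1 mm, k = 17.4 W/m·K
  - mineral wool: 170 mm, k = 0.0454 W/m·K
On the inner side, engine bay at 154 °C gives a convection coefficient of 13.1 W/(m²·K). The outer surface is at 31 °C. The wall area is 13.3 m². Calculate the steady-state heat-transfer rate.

Series thermal resistances:
R_inner film = 1/(h_i·A) = 1/(13.1×13.3) = 0.00574 K/W
R_stainless steel = L/(kA) = 0.0031/(17.4×13.3) = 1.34×10^-5 K/W
R_mineral wool = L/(kA) = 0.17/(0.0454×13.3) = 0.2815 K/W
R_total = 0.2873 K/W
Q = ΔT / R_total = 123 / 0.2873

Q ≈ 428 W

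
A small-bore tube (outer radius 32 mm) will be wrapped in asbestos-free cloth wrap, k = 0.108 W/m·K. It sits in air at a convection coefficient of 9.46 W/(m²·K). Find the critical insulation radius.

For a cylinder r_cr = k/h = 0.108/9.46
r_cr = 11.4 mm; since the bare radius (32 mm) is above r_cr, any added insulation will reduce heat loss.

r_cr ≈ 11.4 mm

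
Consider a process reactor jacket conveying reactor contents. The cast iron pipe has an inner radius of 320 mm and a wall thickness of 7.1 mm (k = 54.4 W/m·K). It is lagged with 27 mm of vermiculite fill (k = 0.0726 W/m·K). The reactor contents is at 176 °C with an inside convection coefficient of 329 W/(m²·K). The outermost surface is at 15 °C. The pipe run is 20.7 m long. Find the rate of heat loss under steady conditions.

For a radial system each layer contributes R = ln(r_out/r_in)/(2πkL); films add R = 1/(hA).
R_inner film = 1/(h_i·2πr₁L) = 1/(329×2π×0.32×20.7) = 7.303×10^-5 K/W
R_cast iron pipe wall = ln(327.1/320)/(2π×54.4×20.7) = 3.102×10^-6 K/W
R_vermiculite fill = ln(354.1/327.1)/(2π×0.0726×20.7) = 0.0084 K/W
R_total = 0.008476 K/W
Q = ΔT/R_total = 161/0.008476

Q ≈ 19000 W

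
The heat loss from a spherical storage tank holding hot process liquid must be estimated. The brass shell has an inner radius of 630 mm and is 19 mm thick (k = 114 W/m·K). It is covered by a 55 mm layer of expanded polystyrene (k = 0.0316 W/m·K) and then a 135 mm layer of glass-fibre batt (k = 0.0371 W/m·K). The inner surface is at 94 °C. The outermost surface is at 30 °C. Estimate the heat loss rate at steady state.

Q ≈ 80.7 W

For a spherical shell R = (1/r₁ − 1/r₂)/(4πk); film R = 1/(h·4πr²). In series:
R_brass shell = (1/0.63 − 1/0.649)/(4π×114) = 3.244×10^-5 K/W
R_expanded polystyrene = (1/0.649 − 1/0.704)/(4π×0.0316) = 0.3031 K/W
R_glass-fibre batt = (1/0.704 − 1/0.839)/(4π×0.0371) = 0.4902 K/W
R_total = 0.7934 K/W
Q = ΔT/R_total = 64/0.7934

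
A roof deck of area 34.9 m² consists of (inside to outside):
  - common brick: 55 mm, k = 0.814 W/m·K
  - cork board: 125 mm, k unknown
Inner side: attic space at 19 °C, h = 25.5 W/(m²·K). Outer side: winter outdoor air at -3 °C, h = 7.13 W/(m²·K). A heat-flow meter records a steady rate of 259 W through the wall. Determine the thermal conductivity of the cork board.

Thermal resistances in series:
R_inner film = 1/(h_i·A) = 1/(25.5×34.9) = 0.001124 K/W
R_common brick = L/(kA) = 0.055/(0.814×34.9) = 0.001936 K/W
R_outer film = 1/(h_o·A) = 1/(7.13×34.9) = 0.004019 K/W
Sum of known resistances R_other = 0.007078 K/W
Total R = ΔT/Q = 22/259 = 0.08494 K/W
R_cork board = R_total − R_other = 0.07786 K/W
k = L/(R·A) = 0.125/(0.07786×34.9)

k ≈ 0.046 W/(m·K)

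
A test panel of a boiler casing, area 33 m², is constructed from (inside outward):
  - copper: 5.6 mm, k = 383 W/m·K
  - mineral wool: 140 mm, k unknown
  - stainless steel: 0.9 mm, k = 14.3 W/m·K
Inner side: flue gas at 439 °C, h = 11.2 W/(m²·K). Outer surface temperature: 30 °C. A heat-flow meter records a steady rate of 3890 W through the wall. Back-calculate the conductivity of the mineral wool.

Series thermal resistances:
R_inner film = 1/(h_i·A) = 1/(11.2×33) = 0.002706 K/W
R_copper = L/(kA) = 0.0056/(383×33) = 4.431×10^-7 K/W
R_stainless steel = L/(kA) = 0.0009/(14.3×33) = 1.907×10^-6 K/W
Sum of known resistances R_other = 0.002708 K/W
Total R = ΔT/Q = 409/3890 = 0.1051 K/W
R_mineral wool = R_total − R_other = 0.1024 K/W
k = L/(R·A) = 0.14/(0.1024×33)

k ≈ 0.0414 W/(m·K)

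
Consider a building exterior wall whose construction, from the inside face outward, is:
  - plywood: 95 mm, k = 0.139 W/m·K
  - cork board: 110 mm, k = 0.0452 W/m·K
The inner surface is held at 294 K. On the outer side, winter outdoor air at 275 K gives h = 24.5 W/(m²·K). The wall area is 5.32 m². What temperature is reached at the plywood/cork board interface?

Treating each layer as a thermal resistance in series:
R_plywood = L/(kA) = 0.095/(0.139×5.32) = 0.1285 K/W
R_cork board = L/(kA) = 0.11/(0.0452×5.32) = 0.4574 K/W
R_outer film = 1/(h_o·A) = 1/(24.5×5.32) = 0.007672 K/W
R_total = 0.5936 K/W;  Q = ΔT/R_total = 19/0.5936 = 32.01 W
T_interface = T_inner − Q·ΣR(inner→interface) = 294 − 32×0.1285

T ≈ 290 K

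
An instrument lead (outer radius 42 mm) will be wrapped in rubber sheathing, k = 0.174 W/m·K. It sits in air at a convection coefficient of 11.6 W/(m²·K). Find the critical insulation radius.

r_cr ≈ 15 mm

For a cylinder r_cr = k/h = 0.174/11.6
r_cr = 15 mm; since the bare radius (42 mm) is above r_cr, any added insulation will reduce heat loss.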